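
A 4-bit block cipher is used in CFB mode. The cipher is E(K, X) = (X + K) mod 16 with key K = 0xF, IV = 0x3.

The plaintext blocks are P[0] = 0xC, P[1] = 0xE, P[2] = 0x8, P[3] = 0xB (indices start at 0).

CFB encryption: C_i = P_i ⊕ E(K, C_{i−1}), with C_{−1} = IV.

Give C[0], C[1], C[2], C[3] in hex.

C[0] = 0xE, C[1] = 0x3, C[2] = 0xA, C[3] = 0x2

C[0]: E(K, 0x3) = 0x2; 0xC ⊕ 0x2 = 0xE.
C[1]: E(K, 0xE) = 0xD; 0xE ⊕ 0xD = 0x3.
C[2]: E(K, 0x3) = 0x2; 0x8 ⊕ 0x2 = 0xA.
C[3]: E(K, 0xA) = 0x9; 0xB ⊕ 0x9 = 0x2.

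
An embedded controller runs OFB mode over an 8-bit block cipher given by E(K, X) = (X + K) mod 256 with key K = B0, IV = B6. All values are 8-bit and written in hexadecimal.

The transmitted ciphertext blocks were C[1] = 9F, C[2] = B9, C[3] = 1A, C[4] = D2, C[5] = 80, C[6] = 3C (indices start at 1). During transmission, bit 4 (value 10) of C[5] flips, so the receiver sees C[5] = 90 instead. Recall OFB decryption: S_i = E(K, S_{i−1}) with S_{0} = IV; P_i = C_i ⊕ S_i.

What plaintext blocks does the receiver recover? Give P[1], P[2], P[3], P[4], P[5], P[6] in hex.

P[1] = F9, P[2] = AF, P[3] = DC, P[4] = A4, P[5] = B6, P[6] = EA

Only C[5] changed, to 90. In OFB, a change in C_i flips the same bit in P_i only; the keystream is unaffected. Decrypting the received ciphertext:
P[1]: S = E(K, B6) = 66; 9F ⊕ 66 = F9.
P[2]: S = E(K, 66) = 16; B9 ⊕ 16 = AF.
P[3]: S = E(K, 16) = C6; 1A ⊕ C6 = DC.
P[4]: S = E(K, C6) = 76; D2 ⊕ 76 = A4.
P[5]: S = E(K, 76) = 26; 90 ⊕ 26 = B6.
P[6]: S = E(K, 26) = D6; 3C ⊕ D6 = EA.
Blocks that differ from the original plaintext: P[5].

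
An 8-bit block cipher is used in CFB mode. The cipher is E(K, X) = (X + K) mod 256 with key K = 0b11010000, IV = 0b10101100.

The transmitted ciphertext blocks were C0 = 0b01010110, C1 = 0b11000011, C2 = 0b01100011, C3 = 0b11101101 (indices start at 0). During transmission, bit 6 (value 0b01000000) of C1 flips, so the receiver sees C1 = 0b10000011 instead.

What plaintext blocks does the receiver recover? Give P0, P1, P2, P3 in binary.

CFB decryption: P_i = C_i ⊕ E(K, C_{i−1}), with C_{−1} = IV.
Only C1 changed, to 0b10000011. In CFB, a change in C_i flips the same bit in P_i and garbles P_{i+1}. Decrypting the received ciphertext:
P0: E(K, 0b10101100) = 0b01111100; 0b01010110 ⊕ 0b01111100 = 0b00101010.
P1: E(K, 0b01010110) = 0b00100110; 0b10000011 ⊕ 0b00100110 = 0b10100101.
P2: E(K, 0b10000011) = 0b01010011; 0b01100011 ⊕ 0b01010011 = 0b00110000.
P3: E(K, 0b01100011) = 0b00110011; 0b11101101 ⊕ 0b00110011 = 0b11011110.
Blocks that differ from the original plaintext: P1, P2.

P0 = 0b00101010, P1 = 0b10100101, P2 = 0b00110000, P3 = 0b11011110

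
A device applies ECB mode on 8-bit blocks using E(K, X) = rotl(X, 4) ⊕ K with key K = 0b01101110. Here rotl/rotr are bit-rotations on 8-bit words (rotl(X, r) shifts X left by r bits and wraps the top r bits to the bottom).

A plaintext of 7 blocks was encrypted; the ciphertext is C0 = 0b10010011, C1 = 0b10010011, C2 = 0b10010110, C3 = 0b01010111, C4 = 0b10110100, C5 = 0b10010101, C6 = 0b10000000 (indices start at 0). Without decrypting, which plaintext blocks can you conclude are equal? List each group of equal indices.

ECB encrypts each block independently with the same key, so equal ciphertext blocks imply equal plaintext blocks.
C0 = C1 = 0b10010011, so P0 = P1.

P0 = P1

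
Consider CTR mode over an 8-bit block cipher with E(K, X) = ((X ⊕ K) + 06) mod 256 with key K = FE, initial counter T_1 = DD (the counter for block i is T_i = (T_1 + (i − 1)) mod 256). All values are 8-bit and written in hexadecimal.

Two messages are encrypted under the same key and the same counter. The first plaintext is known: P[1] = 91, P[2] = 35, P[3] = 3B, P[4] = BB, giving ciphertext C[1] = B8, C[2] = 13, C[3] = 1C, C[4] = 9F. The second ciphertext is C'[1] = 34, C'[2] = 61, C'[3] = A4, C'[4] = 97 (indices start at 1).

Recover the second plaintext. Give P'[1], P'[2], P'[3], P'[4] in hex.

P'[1] = 1D, P'[2] = 47, P'[3] = 83, P'[4] = B3

In CTR with a reused counter, both messages share the same keystream S_i, so C_i ⊕ C'_i = P_i ⊕ P'_i and thus P'_i = P_i ⊕ C_i ⊕ C'_i.
P'[1]: 91 ⊕ B8 ⊕ 34 = 1D.
P'[2]: 35 ⊕ 13 ⊕ 61 = 47.
P'[3]: 3B ⊕ 1C ⊕ A4 = 83.
P'[4]: BB ⊕ 9F ⊕ 97 = B3.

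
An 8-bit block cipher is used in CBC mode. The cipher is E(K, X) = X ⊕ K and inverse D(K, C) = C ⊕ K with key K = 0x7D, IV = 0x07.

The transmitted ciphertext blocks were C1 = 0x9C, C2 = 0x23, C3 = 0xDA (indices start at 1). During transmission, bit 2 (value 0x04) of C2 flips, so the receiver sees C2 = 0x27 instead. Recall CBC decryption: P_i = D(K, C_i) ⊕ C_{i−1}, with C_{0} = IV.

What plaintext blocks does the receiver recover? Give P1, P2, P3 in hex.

Only C2 changed, to 0x27. In CBC, a change in C_i garbles P_i and flips the same bit in P_{i+1}. Decrypting the received ciphertext:
P1: D(K, 0x9C) = 0xE1; 0xE1 ⊕ 0x07 = 0xE6.
P2: D(K, 0x27) = 0x5A; 0x5A ⊕ 0x9C = 0xC6.
P3: D(K, 0xDA) = 0xA7; 0xA7 ⊕ 0x27 = 0x80.
Blocks that differ from the original plaintext: P2, P3.

P1 = 0xE6, P2 = 0xC6, P3 = 0x80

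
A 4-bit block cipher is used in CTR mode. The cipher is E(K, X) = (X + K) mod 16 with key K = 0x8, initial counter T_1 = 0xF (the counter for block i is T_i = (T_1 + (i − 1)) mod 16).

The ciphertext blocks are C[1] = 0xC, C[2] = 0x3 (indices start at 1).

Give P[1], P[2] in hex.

CTR decryption: S_i = E(K, T_i) where T_i is the counter for block i; P_i = C_i ⊕ S_i.
P[1]: T = 0xF, S = E(K, T) = 0x7; 0xC ⊕ 0x7 = 0xB.
P[2]: T = 0x0, S = E(K, T) = 0x8; 0x3 ⊕ 0x8 = 0xB.

P[1] = 0xB, P[2] = 0xB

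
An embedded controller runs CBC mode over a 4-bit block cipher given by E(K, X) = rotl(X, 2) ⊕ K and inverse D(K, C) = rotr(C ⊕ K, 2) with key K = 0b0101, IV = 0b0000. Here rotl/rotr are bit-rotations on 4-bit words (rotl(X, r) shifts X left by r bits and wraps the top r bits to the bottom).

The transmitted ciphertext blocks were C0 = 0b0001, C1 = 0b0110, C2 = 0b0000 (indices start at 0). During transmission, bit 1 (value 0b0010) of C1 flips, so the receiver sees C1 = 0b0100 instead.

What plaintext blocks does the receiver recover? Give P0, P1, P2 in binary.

CBC decryption: P_i = D(K, C_i) ⊕ C_{i−1}, with C_{−1} = IV.
Only C1 changed, to 0b0100. In CBC, a change in C_i garbles P_i and flips the same bit in P_{i+1}. Decrypting the received ciphertext:
P0: D(K, 0b0001) = 0b0001; 0b0001 ⊕ 0b0000 = 0b0001.
P1: D(K, 0b0100) = 0b0100; 0b0100 ⊕ 0b0001 = 0b0101.
P2: D(K, 0b0000) = 0b0101; 0b0101 ⊕ 0b0100 = 0b0001.
Blocks that differ from the original plaintext: P1, P2.

P0 = 0b0001, P1 = 0b0101, P2 = 0b0001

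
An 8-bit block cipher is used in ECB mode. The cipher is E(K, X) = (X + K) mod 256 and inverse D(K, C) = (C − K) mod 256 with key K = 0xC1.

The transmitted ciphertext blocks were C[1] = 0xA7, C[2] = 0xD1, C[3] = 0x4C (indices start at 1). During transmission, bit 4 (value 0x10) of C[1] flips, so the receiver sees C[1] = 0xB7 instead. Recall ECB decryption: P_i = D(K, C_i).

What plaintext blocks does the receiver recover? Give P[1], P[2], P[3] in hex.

P[1] = 0xF6, P[2] = 0x10, P[3] = 0x8B

Only C[1] changed, to 0xB7. In ECB, a change in C_i affects only P_i. Decrypting the received ciphertext:
P[1]: D(K, 0xB7) = 0xF6.
P[2]: D(K, 0xD1) = 0x10.
P[3]: D(K, 0x4C) = 0x8B.
Blocks that differ from the original plaintext: P[1].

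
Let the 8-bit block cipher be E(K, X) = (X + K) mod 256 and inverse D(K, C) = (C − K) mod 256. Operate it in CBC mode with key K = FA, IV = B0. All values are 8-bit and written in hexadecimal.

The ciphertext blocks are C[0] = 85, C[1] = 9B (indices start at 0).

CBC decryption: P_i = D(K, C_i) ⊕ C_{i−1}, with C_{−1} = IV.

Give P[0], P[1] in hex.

P[0]: D(K, 85) = 8B; 8B ⊕ B0 = 3B.
P[1]: D(K, 9B) = A1; A1 ⊕ 85 = 24.

P[0] = 3B, P[1] = 24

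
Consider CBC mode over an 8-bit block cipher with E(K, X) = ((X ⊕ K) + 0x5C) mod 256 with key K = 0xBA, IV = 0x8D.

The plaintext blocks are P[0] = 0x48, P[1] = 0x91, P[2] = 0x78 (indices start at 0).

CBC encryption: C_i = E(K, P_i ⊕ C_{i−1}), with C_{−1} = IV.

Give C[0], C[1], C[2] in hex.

C[0]: P[0] ⊕ 0x8D = 0xC5; E(K, 0xC5) = 0xDB.
C[1]: P[1] ⊕ 0xDB = 0x4A; E(K, 0x4A) = 0x4C.
C[2]: P[2] ⊕ 0x4C = 0x34; E(K, 0x34) = 0xEA.

C[0] = 0xDB, C[1] = 0x4C, C[2] = 0xEA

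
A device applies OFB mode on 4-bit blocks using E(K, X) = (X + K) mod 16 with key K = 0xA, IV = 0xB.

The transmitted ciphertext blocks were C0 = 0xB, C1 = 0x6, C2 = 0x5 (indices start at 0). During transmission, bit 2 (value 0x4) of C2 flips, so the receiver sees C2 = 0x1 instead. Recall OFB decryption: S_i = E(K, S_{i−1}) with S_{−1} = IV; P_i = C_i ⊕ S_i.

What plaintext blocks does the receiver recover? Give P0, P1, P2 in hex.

Only C2 changed, to 0x1. In OFB, a change in C_i flips the same bit in P_i only; the keystream is unaffected. Decrypting the received ciphertext:
P0: S = E(K, 0xB) = 0x5; 0xB ⊕ 0x5 = 0xE.
P1: S = E(K, 0x5) = 0xF; 0x6 ⊕ 0xF = 0x9.
P2: S = E(K, 0xF) = 0x9; 0x1 ⊕ 0x9 = 0x8.
Blocks that differ from the original plaintext: P2.

P0 = 0xE, P1 = 0x9, P2 = 0x8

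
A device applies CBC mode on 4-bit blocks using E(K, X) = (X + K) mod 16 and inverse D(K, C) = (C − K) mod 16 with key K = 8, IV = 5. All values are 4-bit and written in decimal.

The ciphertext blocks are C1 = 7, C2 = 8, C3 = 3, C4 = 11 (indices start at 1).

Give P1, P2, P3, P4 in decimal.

P1 = 10, P2 = 7, P3 = 3, P4 = 0

CBC decryption: P_i = D(K, C_i) ⊕ C_{i−1}, with C_{0} = IV.
P1: D(K, 7) = 15; 15 ⊕ 5 = 10.
P2: D(K, 8) = 0; 0 ⊕ 7 = 7.
P3: D(K, 3) = 11; 11 ⊕ 8 = 3.
P4: D(K, 11) = 3; 3 ⊕ 3 = 0.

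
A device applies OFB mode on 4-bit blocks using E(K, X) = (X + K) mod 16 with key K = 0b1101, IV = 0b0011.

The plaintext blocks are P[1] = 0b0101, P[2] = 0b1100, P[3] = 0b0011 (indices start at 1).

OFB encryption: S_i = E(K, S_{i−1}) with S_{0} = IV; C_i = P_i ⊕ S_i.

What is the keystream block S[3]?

0b1010

C[1]: S = E(K, 0b0011) = 0b0000; 0b0101 ⊕ 0b0000 = 0b0101.
C[2]: S = E(K, 0b0000) = 0b1101; 0b1100 ⊕ 0b1101 = 0b0001.
C[3]: S = E(K, 0b1101) = 0b1010; 0b0011 ⊕ 0b1010 = 0b1001.
So S[3] = 0b1010.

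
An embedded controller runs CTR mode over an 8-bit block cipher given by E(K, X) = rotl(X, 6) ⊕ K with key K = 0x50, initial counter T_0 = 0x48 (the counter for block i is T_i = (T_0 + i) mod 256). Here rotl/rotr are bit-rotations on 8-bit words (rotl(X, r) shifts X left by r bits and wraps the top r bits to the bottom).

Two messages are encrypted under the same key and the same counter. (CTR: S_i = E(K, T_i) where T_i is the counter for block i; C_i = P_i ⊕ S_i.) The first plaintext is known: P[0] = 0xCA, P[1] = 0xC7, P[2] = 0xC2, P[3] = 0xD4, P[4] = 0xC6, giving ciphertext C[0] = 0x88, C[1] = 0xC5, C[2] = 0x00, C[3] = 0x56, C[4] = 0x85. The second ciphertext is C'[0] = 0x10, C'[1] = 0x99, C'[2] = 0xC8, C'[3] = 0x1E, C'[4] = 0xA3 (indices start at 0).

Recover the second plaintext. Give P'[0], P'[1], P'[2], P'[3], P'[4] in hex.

P'[0] = 0x52, P'[1] = 0x9B, P'[2] = 0x0A, P'[3] = 0x9C, P'[4] = 0xE0

In CTR with a reused counter, both messages share the same keystream S_i, so C_i ⊕ C'_i = P_i ⊕ P'_i and thus P'_i = P_i ⊕ C_i ⊕ C'_i.
P'[0]: 0xCA ⊕ 0x88 ⊕ 0x10 = 0x52.
P'[1]: 0xC7 ⊕ 0xC5 ⊕ 0x99 = 0x9B.
P'[2]: 0xC2 ⊕ 0x00 ⊕ 0xC8 = 0x0A.
P'[3]: 0xD4 ⊕ 0x56 ⊕ 0x1E = 0x9C.
P'[4]: 0xC6 ⊕ 0x85 ⊕ 0xA3 = 0xE0.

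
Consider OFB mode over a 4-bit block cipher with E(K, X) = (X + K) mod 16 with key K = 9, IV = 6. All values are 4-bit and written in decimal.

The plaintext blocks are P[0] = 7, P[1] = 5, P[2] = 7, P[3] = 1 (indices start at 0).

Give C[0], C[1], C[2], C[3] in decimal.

OFB encryption: S_i = E(K, S_{i−1}) with S_{−1} = IV; C_i = P_i ⊕ S_i.
C[0]: S = E(K, 6) = 15; 7 ⊕ 15 = 8.
C[1]: S = E(K, 15) = 8; 5 ⊕ 8 = 13.
C[2]: S = E(K, 8) = 1; 7 ⊕ 1 = 6.
C[3]: S = E(K, 1) = 10; 1 ⊕ 10 = 11.

C[0] = 8, C[1] = 13, C[2] = 6, C[3] = 11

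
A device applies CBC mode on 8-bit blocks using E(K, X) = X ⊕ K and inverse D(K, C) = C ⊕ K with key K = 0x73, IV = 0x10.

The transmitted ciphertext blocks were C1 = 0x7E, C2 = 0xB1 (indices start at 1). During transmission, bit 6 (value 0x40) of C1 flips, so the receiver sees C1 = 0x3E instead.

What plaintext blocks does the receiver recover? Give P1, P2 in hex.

P1 = 0x5D, P2 = 0xFC

CBC decryption: P_i = D(K, C_i) ⊕ C_{i−1}, with C_{0} = IV.
Only C1 changed, to 0x3E. In CBC, a change in C_i garbles P_i and flips the same bit in P_{i+1}. Decrypting the received ciphertext:
P1: D(K, 0x3E) = 0x4D; 0x4D ⊕ 0x10 = 0x5D.
P2: D(K, 0xB1) = 0xC2; 0xC2 ⊕ 0x3E = 0xFC.
Blocks that differ from the original plaintext: P1, P2.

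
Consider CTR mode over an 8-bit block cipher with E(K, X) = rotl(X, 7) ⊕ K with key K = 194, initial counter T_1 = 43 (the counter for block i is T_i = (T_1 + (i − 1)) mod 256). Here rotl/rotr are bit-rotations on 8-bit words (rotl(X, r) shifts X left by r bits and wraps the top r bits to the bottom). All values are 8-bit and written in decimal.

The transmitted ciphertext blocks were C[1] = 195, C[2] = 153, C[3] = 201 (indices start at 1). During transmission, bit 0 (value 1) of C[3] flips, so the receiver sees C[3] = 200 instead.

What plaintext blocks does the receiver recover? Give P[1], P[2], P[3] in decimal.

CTR decryption: S_i = E(K, T_i) where T_i is the counter for block i; P_i = C_i ⊕ S_i.
Only C[3] changed, to 200. In CTR, a change in C_i flips the same bit in P_i only; the keystream is unaffected. Decrypting the received ciphertext:
P[1]: T = 43, S = E(K, T) = 87; 195 ⊕ 87 = 148.
P[2]: T = 44, S = E(K, T) = 212; 153 ⊕ 212 = 77.
P[3]: T = 45, S = E(K, T) = 84; 200 ⊕ 84 = 156.
Blocks that differ from the original plaintext: P[3].

P[1] = 148, P[2] = 77, P[3] = 156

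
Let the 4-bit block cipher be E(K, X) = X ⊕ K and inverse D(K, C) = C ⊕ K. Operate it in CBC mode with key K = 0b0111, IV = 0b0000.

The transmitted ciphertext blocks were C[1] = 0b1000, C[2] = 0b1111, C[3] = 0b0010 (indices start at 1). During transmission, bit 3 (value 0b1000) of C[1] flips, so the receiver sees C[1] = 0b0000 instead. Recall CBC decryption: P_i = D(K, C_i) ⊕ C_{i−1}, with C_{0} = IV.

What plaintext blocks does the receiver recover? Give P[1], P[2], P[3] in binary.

Only C[1] changed, to 0b0000. In CBC, a change in C_i garbles P_i and flips the same bit in P_{i+1}. Decrypting the received ciphertext:
P[1]: D(K, 0b0000) = 0b0111; 0b0111 ⊕ 0b0000 = 0b0111.
P[2]: D(K, 0b1111) = 0b1000; 0b1000 ⊕ 0b0000 = 0b1000.
P[3]: D(K, 0b0010) = 0b0101; 0b0101 ⊕ 0b1111 = 0b1010.
Blocks that differ from the original plaintext: P[1], P[2].

P[1] = 0b0111, P[2] = 0b1000, P[3] = 0b1010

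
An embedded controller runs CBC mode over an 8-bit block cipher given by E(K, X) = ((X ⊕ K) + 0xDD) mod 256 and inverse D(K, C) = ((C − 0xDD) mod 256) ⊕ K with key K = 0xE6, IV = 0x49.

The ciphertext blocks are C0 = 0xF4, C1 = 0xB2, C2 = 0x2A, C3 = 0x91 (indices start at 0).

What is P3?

CBC decryption: P_i = D(K, C_i) ⊕ C_{i−1}, with C_{−1} = IV.
P3: D(K, 0x91) = 0x52; 0x52 ⊕ 0x2A = 0x78.

P3 = 0x78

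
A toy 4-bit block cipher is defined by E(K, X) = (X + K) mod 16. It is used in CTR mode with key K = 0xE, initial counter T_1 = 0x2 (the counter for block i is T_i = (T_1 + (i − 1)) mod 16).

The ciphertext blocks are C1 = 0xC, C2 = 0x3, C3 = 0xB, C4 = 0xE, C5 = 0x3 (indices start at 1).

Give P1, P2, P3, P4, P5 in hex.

CTR decryption: S_i = E(K, T_i) where T_i is the counter for block i; P_i = C_i ⊕ S_i.
P1: T = 0x2, S = E(K, T) = 0x0; 0xC ⊕ 0x0 = 0xC.
P2: T = 0x3, S = E(K, T) = 0x1; 0x3 ⊕ 0x1 = 0x2.
P3: T = 0x4, S = E(K, T) = 0x2; 0xB ⊕ 0x2 = 0x9.
P4: T = 0x5, S = E(K, T) = 0x3; 0xE ⊕ 0x3 = 0xD.
P5: T = 0x6, S = E(K, T) = 0x4; 0x3 ⊕ 0x4 = 0x7.

P1 = 0xC, P2 = 0x2, P3 = 0x9, P4 = 0xD, P5 = 0x7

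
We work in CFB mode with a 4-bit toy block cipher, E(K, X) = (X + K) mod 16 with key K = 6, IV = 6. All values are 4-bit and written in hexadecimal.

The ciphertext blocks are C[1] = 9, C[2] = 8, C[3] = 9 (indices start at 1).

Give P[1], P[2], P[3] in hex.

CFB decryption: P_i = C_i ⊕ E(K, C_{i−1}), with C_{0} = IV.
P[1]: E(K, 6) = C; 9 ⊕ C = 5.
P[2]: E(K, 9) = F; 8 ⊕ F = 7.
P[3]: E(K, 8) = E; 9 ⊕ E = 7.

P[1] = 5, P[2] = 7, P[3] = 7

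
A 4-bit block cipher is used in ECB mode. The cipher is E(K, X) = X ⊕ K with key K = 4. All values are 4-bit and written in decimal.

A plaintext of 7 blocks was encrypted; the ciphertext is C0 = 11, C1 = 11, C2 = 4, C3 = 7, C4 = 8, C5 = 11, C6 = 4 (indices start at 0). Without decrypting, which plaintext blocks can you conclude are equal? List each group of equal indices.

ECB encrypts each block independently with the same key, so equal ciphertext blocks imply equal plaintext blocks.
C0 = C1 = C5 = 11, so P0 = P1 = P5.
C2 = C6 = 4, so P2 = P6.

P0 = P1 = P5; P2 = P6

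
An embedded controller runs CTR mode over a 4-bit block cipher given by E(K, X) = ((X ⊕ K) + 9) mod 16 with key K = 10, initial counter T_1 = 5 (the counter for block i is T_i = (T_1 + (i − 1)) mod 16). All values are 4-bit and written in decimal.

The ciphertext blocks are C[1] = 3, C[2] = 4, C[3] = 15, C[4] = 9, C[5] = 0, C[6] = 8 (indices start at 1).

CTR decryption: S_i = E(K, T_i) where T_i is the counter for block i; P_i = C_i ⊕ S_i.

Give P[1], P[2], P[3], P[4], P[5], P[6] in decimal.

P[1]: T = 5, S = E(K, T) = 8; 3 ⊕ 8 = 11.
P[2]: T = 6, S = E(K, T) = 5; 4 ⊕ 5 = 1.
P[3]: T = 7, S = E(K, T) = 6; 15 ⊕ 6 = 9.
P[4]: T = 8, S = E(K, T) = 11; 9 ⊕ 11 = 2.
P[5]: T = 9, S = E(K, T) = 12; 0 ⊕ 12 = 12.
P[6]: T = 10, S = E(K, T) = 9; 8 ⊕ 9 = 1.

P[1] = 11, P[2] = 1, P[3] = 9, P[4] = 2, P[5] = 12, P[6] = 1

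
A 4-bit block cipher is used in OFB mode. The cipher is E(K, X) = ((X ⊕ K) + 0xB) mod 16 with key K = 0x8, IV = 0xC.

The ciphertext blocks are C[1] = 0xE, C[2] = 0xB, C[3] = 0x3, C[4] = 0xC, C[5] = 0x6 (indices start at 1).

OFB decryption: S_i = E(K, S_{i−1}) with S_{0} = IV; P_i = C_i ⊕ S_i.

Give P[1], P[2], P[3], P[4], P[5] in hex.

P[1]: S = E(K, 0xC) = 0xF; 0xE ⊕ 0xF = 0x1.
P[2]: S = E(K, 0xF) = 0x2; 0xB ⊕ 0x2 = 0x9.
P[3]: S = E(K, 0x2) = 0x5; 0x3 ⊕ 0x5 = 0x6.
P[4]: S = E(K, 0x5) = 0x8; 0xC ⊕ 0x8 = 0x4.
P[5]: S = E(K, 0x8) = 0xB; 0x6 ⊕ 0xB = 0xD.

P[1] = 0x1, P[2] = 0x9, P[3] = 0x6, P[4] = 0x4, P[5] = 0xD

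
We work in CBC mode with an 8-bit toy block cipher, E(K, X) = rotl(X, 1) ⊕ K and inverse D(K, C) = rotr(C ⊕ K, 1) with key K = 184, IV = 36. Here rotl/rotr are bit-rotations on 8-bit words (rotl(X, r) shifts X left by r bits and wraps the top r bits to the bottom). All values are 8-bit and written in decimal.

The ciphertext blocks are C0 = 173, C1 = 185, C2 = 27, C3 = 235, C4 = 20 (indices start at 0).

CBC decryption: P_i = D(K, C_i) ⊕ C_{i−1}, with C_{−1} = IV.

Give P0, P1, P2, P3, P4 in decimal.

P0 = 174, P1 = 45, P2 = 104, P3 = 178, P4 = 189

P0: D(K, 173) = 138; 138 ⊕ 36 = 174.
P1: D(K, 185) = 128; 128 ⊕ 173 = 45.
P2: D(K, 27) = 209; 209 ⊕ 185 = 104.
P3: D(K, 235) = 169; 169 ⊕ 27 = 178.
P4: D(K, 20) = 86; 86 ⊕ 235 = 189.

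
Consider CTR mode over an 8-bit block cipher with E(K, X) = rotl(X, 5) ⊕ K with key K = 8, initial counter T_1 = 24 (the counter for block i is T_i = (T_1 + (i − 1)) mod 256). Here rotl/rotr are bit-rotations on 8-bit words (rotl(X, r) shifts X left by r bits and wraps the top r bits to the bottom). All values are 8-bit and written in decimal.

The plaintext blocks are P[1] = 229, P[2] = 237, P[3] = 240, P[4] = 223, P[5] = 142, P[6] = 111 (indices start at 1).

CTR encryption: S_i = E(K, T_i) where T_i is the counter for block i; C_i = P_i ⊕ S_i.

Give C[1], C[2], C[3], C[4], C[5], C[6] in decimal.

C[1]: T = 24, S = E(K, T) = 11; 229 ⊕ 11 = 238.
C[2]: T = 25, S = E(K, T) = 43; 237 ⊕ 43 = 198.
C[3]: T = 26, S = E(K, T) = 75; 240 ⊕ 75 = 187.
C[4]: T = 27, S = E(K, T) = 107; 223 ⊕ 107 = 180.
C[5]: T = 28, S = E(K, T) = 139; 142 ⊕ 139 = 5.
C[6]: T = 29, S = E(K, T) = 171; 111 ⊕ 171 = 196.

C[1] = 238, C[2] = 198, C[3] = 187, C[4] = 180, C[5] = 5, C[6] = 196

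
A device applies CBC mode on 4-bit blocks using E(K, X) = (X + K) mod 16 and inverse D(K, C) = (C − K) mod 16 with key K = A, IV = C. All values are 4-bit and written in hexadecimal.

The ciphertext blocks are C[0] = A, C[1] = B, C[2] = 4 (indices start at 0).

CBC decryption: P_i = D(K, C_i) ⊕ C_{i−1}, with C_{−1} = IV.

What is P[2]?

P[2] = 1

P[2]: D(K, 4) = A; A ⊕ B = 1.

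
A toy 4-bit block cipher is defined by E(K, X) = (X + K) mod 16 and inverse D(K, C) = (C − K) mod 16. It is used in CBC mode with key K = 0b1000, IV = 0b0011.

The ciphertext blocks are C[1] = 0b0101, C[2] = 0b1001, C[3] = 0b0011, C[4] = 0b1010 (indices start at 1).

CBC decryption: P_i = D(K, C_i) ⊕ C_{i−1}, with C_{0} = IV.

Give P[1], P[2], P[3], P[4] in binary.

P[1]: D(K, 0b0101) = 0b1101; 0b1101 ⊕ 0b0011 = 0b1110.
P[2]: D(K, 0b1001) = 0b0001; 0b0001 ⊕ 0b0101 = 0b0100.
P[3]: D(K, 0b0011) = 0b1011; 0b1011 ⊕ 0b1001 = 0b0010.
P[4]: D(K, 0b1010) = 0b0010; 0b0010 ⊕ 0b0011 = 0b0001.

P[1] = 0b1110, P[2] = 0b0100, P[3] = 0b0010, P[4] = 0b0001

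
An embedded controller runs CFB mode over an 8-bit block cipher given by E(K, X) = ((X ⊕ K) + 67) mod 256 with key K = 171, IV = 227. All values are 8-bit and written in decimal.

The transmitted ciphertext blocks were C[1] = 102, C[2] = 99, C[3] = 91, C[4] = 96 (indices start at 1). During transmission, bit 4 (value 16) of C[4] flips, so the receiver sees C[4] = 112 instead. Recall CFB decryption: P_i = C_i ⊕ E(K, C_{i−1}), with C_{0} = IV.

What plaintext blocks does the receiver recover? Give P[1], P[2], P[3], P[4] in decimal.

P[1] = 237, P[2] = 115, P[3] = 80, P[4] = 67

Only C[4] changed, to 112. In CFB, a change in C_i flips the same bit in P_i and garbles P_{i+1}. Decrypting the received ciphertext:
P[1]: E(K, 227) = 139; 102 ⊕ 139 = 237.
P[2]: E(K, 102) = 16; 99 ⊕ 16 = 115.
P[3]: E(K, 99) = 11; 91 ⊕ 11 = 80.
P[4]: E(K, 91) = 51; 112 ⊕ 51 = 67.
Blocks that differ from the original plaintext: P[4].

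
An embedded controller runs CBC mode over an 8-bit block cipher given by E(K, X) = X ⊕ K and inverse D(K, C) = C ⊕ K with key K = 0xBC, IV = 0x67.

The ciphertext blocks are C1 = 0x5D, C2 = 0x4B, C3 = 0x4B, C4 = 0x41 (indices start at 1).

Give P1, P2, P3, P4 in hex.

CBC decryption: P_i = D(K, C_i) ⊕ C_{i−1}, with C_{0} = IV.
P1: D(K, 0x5D) = 0xE1; 0xE1 ⊕ 0x67 = 0x86.
P2: D(K, 0x4B) = 0xF7; 0xF7 ⊕ 0x5D = 0xAA.
P3: D(K, 0x4B) = 0xF7; 0xF7 ⊕ 0x4B = 0xBC.
P4: D(K, 0x41) = 0xFD; 0xFD ⊕ 0x4B = 0xB6.

P1 = 0x86, P2 = 0xAA, P3 = 0xBC, P4 = 0xB6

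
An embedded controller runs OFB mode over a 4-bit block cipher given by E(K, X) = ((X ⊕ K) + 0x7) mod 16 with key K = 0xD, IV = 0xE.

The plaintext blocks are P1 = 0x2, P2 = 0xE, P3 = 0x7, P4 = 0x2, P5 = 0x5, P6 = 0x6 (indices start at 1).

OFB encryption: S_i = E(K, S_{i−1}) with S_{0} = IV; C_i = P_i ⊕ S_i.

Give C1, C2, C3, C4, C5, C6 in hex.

C1 = 0x8, C2 = 0x0, C3 = 0xD, C4 = 0xC, C5 = 0xF, C6 = 0x8

C1: S = E(K, 0xE) = 0xA; 0x2 ⊕ 0xA = 0x8.
C2: S = E(K, 0xA) = 0xE; 0xE ⊕ 0xE = 0x0.
C3: S = E(K, 0xE) = 0xA; 0x7 ⊕ 0xA = 0xD.
C4: S = E(K, 0xA) = 0xE; 0x2 ⊕ 0xE = 0xC.
C5: S = E(K, 0xE) = 0xA; 0x5 ⊕ 0xA = 0xF.
C6: S = E(K, 0xA) = 0xE; 0x6 ⊕ 0xE = 0x8.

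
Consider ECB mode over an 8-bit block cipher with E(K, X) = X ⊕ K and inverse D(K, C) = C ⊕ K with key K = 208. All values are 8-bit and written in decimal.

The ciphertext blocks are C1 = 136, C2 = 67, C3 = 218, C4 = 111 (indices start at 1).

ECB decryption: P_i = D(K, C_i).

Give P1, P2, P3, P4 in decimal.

P1 = 88, P2 = 147, P3 = 10, P4 = 191

P1: D(K, 136) = 88.
P2: D(K, 67) = 147.
P3: D(K, 218) = 10.
P4: D(K, 111) = 191.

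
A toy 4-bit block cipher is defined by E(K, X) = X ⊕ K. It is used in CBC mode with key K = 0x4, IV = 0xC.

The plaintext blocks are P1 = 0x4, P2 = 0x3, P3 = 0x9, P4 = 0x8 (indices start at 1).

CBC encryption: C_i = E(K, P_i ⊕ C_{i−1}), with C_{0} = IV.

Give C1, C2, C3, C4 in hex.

C1: P1 ⊕ 0xC = 0x8; E(K, 0x8) = 0xC.
C2: P2 ⊕ 0xC = 0xF; E(K, 0xF) = 0xB.
C3: P3 ⊕ 0xB = 0x2; E(K, 0x2) = 0x6.
C4: P4 ⊕ 0x6 = 0xE; E(K, 0xE) = 0xA.

C1 = 0xC, C2 = 0xB, C3 = 0x6, C4 = 0xA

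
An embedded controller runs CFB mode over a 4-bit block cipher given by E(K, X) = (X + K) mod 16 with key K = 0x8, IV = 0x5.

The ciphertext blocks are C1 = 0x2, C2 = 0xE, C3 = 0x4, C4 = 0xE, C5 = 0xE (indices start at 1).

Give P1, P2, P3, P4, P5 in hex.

P1 = 0xF, P2 = 0x4, P3 = 0x2, P4 = 0x2, P5 = 0x8

CFB decryption: P_i = C_i ⊕ E(K, C_{i−1}), with C_{0} = IV.
P1: E(K, 0x5) = 0xD; 0x2 ⊕ 0xD = 0xF.
P2: E(K, 0x2) = 0xA; 0xE ⊕ 0xA = 0x4.
P3: E(K, 0xE) = 0x6; 0x4 ⊕ 0x6 = 0x2.
P4: E(K, 0x4) = 0xC; 0xE ⊕ 0xC = 0x2.
P5: E(K, 0xE) = 0x6; 0xE ⊕ 0x6 = 0x8.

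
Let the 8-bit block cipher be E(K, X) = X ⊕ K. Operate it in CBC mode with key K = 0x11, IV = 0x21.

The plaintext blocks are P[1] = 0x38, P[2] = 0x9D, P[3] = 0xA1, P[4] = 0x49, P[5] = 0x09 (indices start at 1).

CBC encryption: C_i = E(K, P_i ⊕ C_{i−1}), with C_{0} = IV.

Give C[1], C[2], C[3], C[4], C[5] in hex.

C[1] = 0x08, C[2] = 0x84, C[3] = 0x34, C[4] = 0x6C, C[5] = 0x74

C[1]: P[1] ⊕ 0x21 = 0x19; E(K, 0x19) = 0x08.
C[2]: P[2] ⊕ 0x08 = 0x95; E(K, 0x95) = 0x84.
C[3]: P[3] ⊕ 0x84 = 0x25; E(K, 0x25) = 0x34.
C[4]: P[4] ⊕ 0x34 = 0x7D; E(K, 0x7D) = 0x6C.
C[5]: P[5] ⊕ 0x6C = 0x65; E(K, 0x65) = 0x74.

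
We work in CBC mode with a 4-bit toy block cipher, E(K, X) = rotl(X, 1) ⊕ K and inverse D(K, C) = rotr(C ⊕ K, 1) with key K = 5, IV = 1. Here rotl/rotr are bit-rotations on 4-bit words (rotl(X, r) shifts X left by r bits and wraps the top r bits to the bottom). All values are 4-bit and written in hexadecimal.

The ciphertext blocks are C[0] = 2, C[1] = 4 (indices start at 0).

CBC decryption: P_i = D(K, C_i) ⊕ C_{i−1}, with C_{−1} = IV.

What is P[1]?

P[1]: D(K, 4) = 8; 8 ⊕ 2 = A.

P[1] = A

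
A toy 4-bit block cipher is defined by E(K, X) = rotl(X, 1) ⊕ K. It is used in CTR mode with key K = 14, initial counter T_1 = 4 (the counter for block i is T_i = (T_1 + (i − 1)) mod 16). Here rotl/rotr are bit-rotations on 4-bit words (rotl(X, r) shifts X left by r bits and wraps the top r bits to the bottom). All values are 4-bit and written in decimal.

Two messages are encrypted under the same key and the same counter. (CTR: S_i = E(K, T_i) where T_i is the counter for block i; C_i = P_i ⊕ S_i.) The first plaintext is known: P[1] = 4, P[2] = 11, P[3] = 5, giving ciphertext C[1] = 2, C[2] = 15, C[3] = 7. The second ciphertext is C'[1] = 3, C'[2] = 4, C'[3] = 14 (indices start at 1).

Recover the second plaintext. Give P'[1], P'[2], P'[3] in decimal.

In CTR with a reused counter, both messages share the same keystream S_i, so C_i ⊕ C'_i = P_i ⊕ P'_i and thus P'_i = P_i ⊕ C_i ⊕ C'_i.
P'[1]: 4 ⊕ 2 ⊕ 3 = 5.
P'[2]: 11 ⊕ 15 ⊕ 4 = 0.
P'[3]: 5 ⊕ 7 ⊕ 14 = 12.

P'[1] = 5, P'[2] = 0, P'[3] = 12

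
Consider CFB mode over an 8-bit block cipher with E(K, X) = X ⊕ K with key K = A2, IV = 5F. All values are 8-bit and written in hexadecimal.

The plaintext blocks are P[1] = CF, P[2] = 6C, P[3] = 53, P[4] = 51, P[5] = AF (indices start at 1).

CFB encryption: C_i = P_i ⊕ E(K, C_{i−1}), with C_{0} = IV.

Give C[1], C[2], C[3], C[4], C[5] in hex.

C[1]: E(K, 5F) = FD; CF ⊕ FD = 32.
C[2]: E(K, 32) = 90; 6C ⊕ 90 = FC.
C[3]: E(K, FC) = 5E; 53 ⊕ 5E = 0D.
C[4]: E(K, 0D) = AF; 51 ⊕ AF = FE.
C[5]: E(K, FE) = 5C; AF ⊕ 5C = F3.

C[1] = 32, C[2] = FC, C[3] = 0D, C[4] = FE, C[5] = F3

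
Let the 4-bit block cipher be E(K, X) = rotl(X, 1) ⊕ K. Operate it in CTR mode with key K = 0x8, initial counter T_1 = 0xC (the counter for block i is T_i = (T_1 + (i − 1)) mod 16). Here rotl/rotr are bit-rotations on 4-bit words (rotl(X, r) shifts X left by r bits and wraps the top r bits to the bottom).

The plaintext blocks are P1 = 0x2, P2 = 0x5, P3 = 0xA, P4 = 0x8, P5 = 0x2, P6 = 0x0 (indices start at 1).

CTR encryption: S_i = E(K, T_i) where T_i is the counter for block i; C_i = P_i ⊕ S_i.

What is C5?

C5 = 0xA

C1: T = 0xC, S = E(K, T) = 0x1; 0x2 ⊕ 0x1 = 0x3.
C2: T = 0xD, S = E(K, T) = 0x3; 0x5 ⊕ 0x3 = 0x6.
C3: T = 0xE, S = E(K, T) = 0x5; 0xA ⊕ 0x5 = 0xF.
C4: T = 0xF, S = E(K, T) = 0x7; 0x8 ⊕ 0x7 = 0xF.
C5: T = 0x0, S = E(K, T) = 0x8; 0x2 ⊕ 0x8 = 0xA.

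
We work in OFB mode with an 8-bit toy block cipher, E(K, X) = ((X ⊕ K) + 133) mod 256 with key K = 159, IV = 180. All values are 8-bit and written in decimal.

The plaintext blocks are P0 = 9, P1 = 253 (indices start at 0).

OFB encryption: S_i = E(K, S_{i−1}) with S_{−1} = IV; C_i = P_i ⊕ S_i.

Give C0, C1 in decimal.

C0 = 185, C1 = 73

C0: S = E(K, 180) = 176; 9 ⊕ 176 = 185.
C1: S = E(K, 176) = 180; 253 ⊕ 180 = 73.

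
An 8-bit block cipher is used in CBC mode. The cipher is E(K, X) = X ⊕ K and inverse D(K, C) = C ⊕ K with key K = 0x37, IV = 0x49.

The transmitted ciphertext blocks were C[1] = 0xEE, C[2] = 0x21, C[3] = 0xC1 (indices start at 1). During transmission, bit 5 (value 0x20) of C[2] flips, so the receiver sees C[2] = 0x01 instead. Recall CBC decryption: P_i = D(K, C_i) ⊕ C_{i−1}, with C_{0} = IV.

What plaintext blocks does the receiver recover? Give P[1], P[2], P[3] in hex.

Only C[2] changed, to 0x01. In CBC, a change in C_i garbles P_i and flips the same bit in P_{i+1}. Decrypting the received ciphertext:
P[1]: D(K, 0xEE) = 0xD9; 0xD9 ⊕ 0x49 = 0x90.
P[2]: D(K, 0x01) = 0x36; 0x36 ⊕ 0xEE = 0xD8.
P[3]: D(K, 0xC1) = 0xF6; 0xF6 ⊕ 0x01 = 0xF7.
Blocks that differ from the original plaintext: P[2], P[3].

P[1] = 0x90, P[2] = 0xD8, P[3] = 0xF7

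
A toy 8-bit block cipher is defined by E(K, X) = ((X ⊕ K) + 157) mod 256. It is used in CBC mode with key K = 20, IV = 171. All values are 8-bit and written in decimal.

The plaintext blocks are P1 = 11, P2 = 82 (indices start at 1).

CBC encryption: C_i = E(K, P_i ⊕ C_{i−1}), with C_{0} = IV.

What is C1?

C1 = 81

C1: P1 ⊕ 171 = 160; E(K, 160) = 81.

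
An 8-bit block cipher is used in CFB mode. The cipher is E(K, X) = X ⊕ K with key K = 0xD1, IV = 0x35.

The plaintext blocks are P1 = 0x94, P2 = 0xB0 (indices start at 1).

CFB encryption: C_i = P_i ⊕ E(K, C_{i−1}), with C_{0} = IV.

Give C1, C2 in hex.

C1 = 0x70, C2 = 0x11

C1: E(K, 0x35) = 0xE4; 0x94 ⊕ 0xE4 = 0x70.
C2: E(K, 0x70) = 0xA1; 0xB0 ⊕ 0xA1 = 0x11.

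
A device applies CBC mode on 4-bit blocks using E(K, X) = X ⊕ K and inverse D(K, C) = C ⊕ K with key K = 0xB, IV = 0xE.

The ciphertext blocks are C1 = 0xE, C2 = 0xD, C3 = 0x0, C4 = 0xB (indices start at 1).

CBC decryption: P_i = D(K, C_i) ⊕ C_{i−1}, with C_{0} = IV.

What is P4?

P4: D(K, 0xB) = 0x0; 0x0 ⊕ 0x0 = 0x0.

P4 = 0x0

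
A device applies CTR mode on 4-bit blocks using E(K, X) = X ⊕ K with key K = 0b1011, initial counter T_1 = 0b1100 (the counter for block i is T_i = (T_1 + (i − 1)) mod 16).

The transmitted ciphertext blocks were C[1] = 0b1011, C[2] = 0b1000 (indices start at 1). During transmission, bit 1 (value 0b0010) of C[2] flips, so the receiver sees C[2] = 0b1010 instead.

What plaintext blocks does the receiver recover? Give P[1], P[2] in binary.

CTR decryption: S_i = E(K, T_i) where T_i is the counter for block i; P_i = C_i ⊕ S_i.
Only C[2] changed, to 0b1010. In CTR, a change in C_i flips the same bit in P_i only; the keystream is unaffected. Decrypting the received ciphertext:
P[1]: T = 0b1100, S = E(K, T) = 0b0111; 0b1011 ⊕ 0b0111 = 0b1100.
P[2]: T = 0b1101, S = E(K, T) = 0b0110; 0b1010 ⊕ 0b0110 = 0b1100.
Blocks that differ from the original plaintext: P[2].

P[1] = 0b1100, P[2] = 0b1100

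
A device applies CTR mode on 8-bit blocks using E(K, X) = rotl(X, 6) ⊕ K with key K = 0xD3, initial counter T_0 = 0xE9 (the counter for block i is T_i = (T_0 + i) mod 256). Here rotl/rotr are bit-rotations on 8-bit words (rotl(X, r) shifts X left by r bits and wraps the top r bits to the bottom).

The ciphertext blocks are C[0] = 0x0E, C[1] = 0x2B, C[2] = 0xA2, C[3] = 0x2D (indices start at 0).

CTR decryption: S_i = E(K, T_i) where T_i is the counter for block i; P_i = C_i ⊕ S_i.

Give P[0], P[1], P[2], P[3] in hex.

P[0]: T = 0xE9, S = E(K, T) = 0xA9; 0x0E ⊕ 0xA9 = 0xA7.
P[1]: T = 0xEA, S = E(K, T) = 0x69; 0x2B ⊕ 0x69 = 0x42.
P[2]: T = 0xEB, S = E(K, T) = 0x29; 0xA2 ⊕ 0x29 = 0x8B.
P[3]: T = 0xEC, S = E(K, T) = 0xE8; 0x2D ⊕ 0xE8 = 0xC5.

P[0] = 0xA7, P[1] = 0x42, P[2] = 0x8B, P[3] = 0xC5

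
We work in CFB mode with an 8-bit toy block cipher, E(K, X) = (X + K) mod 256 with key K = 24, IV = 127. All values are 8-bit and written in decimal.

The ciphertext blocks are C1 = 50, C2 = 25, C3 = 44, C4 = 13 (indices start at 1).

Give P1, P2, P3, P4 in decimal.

P1 = 165, P2 = 83, P3 = 29, P4 = 73

CFB decryption: P_i = C_i ⊕ E(K, C_{i−1}), with C_{0} = IV.
P1: E(K, 127) = 151; 50 ⊕ 151 = 165.
P2: E(K, 50) = 74; 25 ⊕ 74 = 83.
P3: E(K, 25) = 49; 44 ⊕ 49 = 29.
P4: E(K, 44) = 68; 13 ⊕ 68 = 73.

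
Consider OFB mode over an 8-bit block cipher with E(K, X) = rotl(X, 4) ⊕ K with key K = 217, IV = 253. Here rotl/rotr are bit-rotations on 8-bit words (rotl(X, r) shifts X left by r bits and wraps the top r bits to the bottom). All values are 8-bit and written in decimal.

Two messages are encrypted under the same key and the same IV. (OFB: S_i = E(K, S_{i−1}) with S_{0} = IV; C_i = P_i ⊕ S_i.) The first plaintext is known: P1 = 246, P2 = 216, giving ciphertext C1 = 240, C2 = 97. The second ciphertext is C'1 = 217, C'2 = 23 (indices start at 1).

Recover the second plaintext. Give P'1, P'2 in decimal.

In OFB with a reused IV, both messages share the same keystream S_i, so C_i ⊕ C'_i = P_i ⊕ P'_i and thus P'_i = P_i ⊕ C_i ⊕ C'_i.
P'1: 246 ⊕ 240 ⊕ 217 = 223.
P'2: 216 ⊕ 97 ⊕ 23 = 174.

P'1 = 223, P'2 = 174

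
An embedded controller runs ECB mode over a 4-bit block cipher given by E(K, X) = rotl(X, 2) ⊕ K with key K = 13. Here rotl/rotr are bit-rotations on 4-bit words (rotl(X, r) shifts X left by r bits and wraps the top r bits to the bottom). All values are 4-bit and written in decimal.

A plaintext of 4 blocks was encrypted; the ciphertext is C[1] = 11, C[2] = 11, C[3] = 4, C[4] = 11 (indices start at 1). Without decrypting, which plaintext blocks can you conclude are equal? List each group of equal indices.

ECB encrypts each block independently with the same key, so equal ciphertext blocks imply equal plaintext blocks.
C[1] = C[2] = C[4] = 11, so P[1] = P[2] = P[4].

P[1] = P[2] = P[4]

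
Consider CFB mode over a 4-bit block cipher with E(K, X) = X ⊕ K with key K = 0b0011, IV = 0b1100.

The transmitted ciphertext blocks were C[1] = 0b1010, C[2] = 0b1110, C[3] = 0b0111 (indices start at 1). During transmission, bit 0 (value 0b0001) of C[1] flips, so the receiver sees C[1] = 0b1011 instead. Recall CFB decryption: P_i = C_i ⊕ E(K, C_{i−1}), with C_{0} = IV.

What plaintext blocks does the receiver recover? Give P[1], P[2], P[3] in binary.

P[1] = 0b0100, P[2] = 0b0110, P[3] = 0b1010

Only C[1] changed, to 0b1011. In CFB, a change in C_i flips the same bit in P_i and garbles P_{i+1}. Decrypting the received ciphertext:
P[1]: E(K, 0b1100) = 0b1111; 0b1011 ⊕ 0b1111 = 0b0100.
P[2]: E(K, 0b1011) = 0b1000; 0b1110 ⊕ 0b1000 = 0b0110.
P[3]: E(K, 0b1110) = 0b1101; 0b0111 ⊕ 0b1101 = 0b1010.
Blocks that differ from the original plaintext: P[1], P[2].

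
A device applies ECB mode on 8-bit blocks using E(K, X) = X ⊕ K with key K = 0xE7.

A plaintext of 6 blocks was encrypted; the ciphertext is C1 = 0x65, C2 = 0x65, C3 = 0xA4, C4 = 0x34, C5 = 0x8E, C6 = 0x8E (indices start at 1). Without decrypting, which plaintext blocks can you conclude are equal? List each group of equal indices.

P1 = P2; P5 = P6

ECB encrypts each block independently with the same key, so equal ciphertext blocks imply equal plaintext blocks.
C1 = C2 = 0x65, so P1 = P2.
C5 = C6 = 0x8E, so P5 = P6.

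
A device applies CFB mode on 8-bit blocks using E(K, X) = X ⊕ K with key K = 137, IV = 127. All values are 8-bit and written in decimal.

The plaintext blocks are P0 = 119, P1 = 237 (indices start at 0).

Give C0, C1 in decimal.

CFB encryption: C_i = P_i ⊕ E(K, C_{i−1}), with C_{−1} = IV.
C0: E(K, 127) = 246; 119 ⊕ 246 = 129.
C1: E(K, 129) = 8; 237 ⊕ 8 = 229.

C0 = 129, C1 = 229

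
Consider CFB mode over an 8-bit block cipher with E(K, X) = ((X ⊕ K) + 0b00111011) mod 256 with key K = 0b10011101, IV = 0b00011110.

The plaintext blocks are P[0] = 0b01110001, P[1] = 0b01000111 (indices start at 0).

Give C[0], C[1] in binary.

CFB encryption: C_i = P_i ⊕ E(K, C_{i−1}), with C_{−1} = IV.
C[0]: E(K, 0b00011110) = 0b10111110; 0b01110001 ⊕ 0b10111110 = 0b11001111.
C[1]: E(K, 0b11001111) = 0b10001101; 0b01000111 ⊕ 0b10001101 = 0b11001010.

C[0] = 0b11001111, C[1] = 0b11001010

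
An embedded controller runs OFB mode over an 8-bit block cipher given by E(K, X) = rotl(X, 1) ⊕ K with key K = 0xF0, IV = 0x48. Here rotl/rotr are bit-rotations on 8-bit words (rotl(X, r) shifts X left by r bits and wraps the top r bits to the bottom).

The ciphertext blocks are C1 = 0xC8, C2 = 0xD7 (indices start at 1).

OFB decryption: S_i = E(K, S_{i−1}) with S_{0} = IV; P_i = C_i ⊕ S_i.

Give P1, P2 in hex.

P1 = 0xA8, P2 = 0xE7

P1: S = E(K, 0x48) = 0x60; 0xC8 ⊕ 0x60 = 0xA8.
P2: S = E(K, 0x60) = 0x30; 0xD7 ⊕ 0x30 = 0xE7.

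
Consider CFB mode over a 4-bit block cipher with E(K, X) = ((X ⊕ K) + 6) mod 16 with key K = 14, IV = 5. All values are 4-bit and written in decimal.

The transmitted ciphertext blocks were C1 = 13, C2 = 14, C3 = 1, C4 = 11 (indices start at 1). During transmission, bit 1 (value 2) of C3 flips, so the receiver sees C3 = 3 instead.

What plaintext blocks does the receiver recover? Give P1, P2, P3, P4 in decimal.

P1 = 12, P2 = 7, P3 = 5, P4 = 8

CFB decryption: P_i = C_i ⊕ E(K, C_{i−1}), with C_{0} = IV.
Only C3 changed, to 3. In CFB, a change in C_i flips the same bit in P_i and garbles P_{i+1}. Decrypting the received ciphertext:
P1: E(K, 5) = 1; 13 ⊕ 1 = 12.
P2: E(K, 13) = 9; 14 ⊕ 9 = 7.
P3: E(K, 14) = 6; 3 ⊕ 6 = 5.
P4: E(K, 3) = 3; 11 ⊕ 3 = 8.
Blocks that differ from the original plaintext: P3, P4.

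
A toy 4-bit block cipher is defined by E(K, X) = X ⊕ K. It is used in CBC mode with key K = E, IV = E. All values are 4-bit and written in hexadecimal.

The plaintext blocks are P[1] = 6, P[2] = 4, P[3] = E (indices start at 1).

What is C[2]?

CBC encryption: C_i = E(K, P_i ⊕ C_{i−1}), with C_{0} = IV.
C[1]: P[1] ⊕ E = 8; E(K, 8) = 6.
C[2]: P[2] ⊕ 6 = 2; E(K, 2) = C.

C[2] = C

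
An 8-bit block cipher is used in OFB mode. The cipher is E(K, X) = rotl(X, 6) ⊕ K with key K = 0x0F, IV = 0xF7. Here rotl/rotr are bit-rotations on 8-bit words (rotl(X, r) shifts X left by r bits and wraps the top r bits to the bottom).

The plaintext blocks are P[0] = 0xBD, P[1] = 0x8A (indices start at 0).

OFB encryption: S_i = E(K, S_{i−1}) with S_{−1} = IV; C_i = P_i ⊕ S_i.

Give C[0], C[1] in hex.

C[0] = 0x4F, C[1] = 0x39

C[0]: S = E(K, 0xF7) = 0xF2; 0xBD ⊕ 0xF2 = 0x4F.
C[1]: S = E(K, 0xF2) = 0xB3; 0x8A ⊕ 0xB3 = 0x39.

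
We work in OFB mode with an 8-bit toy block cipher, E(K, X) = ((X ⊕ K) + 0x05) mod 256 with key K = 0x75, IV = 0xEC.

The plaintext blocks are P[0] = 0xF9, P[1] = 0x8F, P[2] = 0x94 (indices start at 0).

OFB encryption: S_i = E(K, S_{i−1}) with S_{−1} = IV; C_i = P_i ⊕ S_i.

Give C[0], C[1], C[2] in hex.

C[0]: S = E(K, 0xEC) = 0x9E; 0xF9 ⊕ 0x9E = 0x67.
C[1]: S = E(K, 0x9E) = 0xF0; 0x8F ⊕ 0xF0 = 0x7F.
C[2]: S = E(K, 0xF0) = 0x8A; 0x94 ⊕ 0x8A = 0x1E.

C[0] = 0x67, C[1] = 0x7F, C[2] = 0x1E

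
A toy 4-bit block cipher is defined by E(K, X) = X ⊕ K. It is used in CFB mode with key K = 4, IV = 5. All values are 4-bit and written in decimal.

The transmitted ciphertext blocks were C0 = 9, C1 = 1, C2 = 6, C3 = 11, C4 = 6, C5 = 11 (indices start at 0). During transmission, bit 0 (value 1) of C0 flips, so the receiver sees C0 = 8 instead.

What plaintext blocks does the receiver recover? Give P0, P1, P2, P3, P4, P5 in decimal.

CFB decryption: P_i = C_i ⊕ E(K, C_{i−1}), with C_{−1} = IV.
Only C0 changed, to 8. In CFB, a change in C_i flips the same bit in P_i and garbles P_{i+1}. Decrypting the received ciphertext:
P0: E(K, 5) = 1; 8 ⊕ 1 = 9.
P1: E(K, 8) = 12; 1 ⊕ 12 = 13.
P2: E(K, 1) = 5; 6 ⊕ 5 = 3.
P3: E(K, 6) = 2; 11 ⊕ 2 = 9.
P4: E(K, 11) = 15; 6 ⊕ 15 = 9.
P5: E(K, 6) = 2; 11 ⊕ 2 = 9.
Blocks that differ from the original plaintext: P0, P1.

P0 = 9, P1 = 13, P2 = 3, P3 = 9, P4 = 9, P5 = 9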